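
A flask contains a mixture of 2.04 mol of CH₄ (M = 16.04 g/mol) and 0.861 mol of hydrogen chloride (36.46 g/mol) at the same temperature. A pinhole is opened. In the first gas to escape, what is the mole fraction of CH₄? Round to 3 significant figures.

0.781

Each component's effusion rate ∝ (its partial pressure)·(1/√M) ∝ n_i/√M_i.
x_CH₄(eff) = (n_CH₄/√M_CH₄) / (n_CH₄/√M_CH₄ + n_HCl/√M_HCl)
= (2.04/√16.04) / (2.04/√16.04 + 0.861/√36.46) = 0.5094/(0.5094 + 0.1426) = 0.781.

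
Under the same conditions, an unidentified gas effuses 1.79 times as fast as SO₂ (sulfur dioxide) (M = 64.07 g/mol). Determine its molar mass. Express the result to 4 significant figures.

Using Graham's law: rate_X/rate_SO₂ = √(M_SO₂/M_X).
1.79 = √(64.07/M_X)
M_X = 64.07 / 1.79² = 64.07 / 3.204 = 20.00 g/mol

20.00 g/mol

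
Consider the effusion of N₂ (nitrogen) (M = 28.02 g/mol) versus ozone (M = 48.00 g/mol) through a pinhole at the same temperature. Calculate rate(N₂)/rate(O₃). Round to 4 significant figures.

Using Graham's law: rate_N₂/rate_O₃ = √(M_O₃/M_N₂) = √(48.00/28.02) = √1.713 = 1.309.

1.309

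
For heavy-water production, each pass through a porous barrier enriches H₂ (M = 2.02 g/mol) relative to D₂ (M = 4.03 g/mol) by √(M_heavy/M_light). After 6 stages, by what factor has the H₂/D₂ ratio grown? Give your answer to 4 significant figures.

After 6 stages the ratio has grown by (√(4.03/2.02))^6 = (4.03/2.02)^(6/2).
= 1.99505^3 = 7.941.

7.941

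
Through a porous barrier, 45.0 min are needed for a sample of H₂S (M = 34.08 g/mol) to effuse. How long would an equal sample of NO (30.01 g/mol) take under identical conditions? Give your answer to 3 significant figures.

42.2 min

Using Graham's law: t_NO/t_H₂S = √(M_NO/M_H₂S) = √(30.01/34.08) = √0.8806 = 0.9384.
So the time for NO is 45.0 × 0.9384 = 42.2 min.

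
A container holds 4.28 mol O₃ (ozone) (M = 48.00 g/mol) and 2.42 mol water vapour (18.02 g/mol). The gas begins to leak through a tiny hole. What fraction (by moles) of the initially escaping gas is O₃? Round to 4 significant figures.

The effusion rate of species i is ∝ p_i/√M_i ∝ n_i/√M_i.
So x_O₃ in the escaping gas = (n_O₃/√M_O₃) / Σ(n_i/√M_i)
= (4.28/√48.00) / (4.28/√48.00 + 2.42/√18.02) = 0.6178/(0.6178 + 0.5701) = 0.5201.

0.5201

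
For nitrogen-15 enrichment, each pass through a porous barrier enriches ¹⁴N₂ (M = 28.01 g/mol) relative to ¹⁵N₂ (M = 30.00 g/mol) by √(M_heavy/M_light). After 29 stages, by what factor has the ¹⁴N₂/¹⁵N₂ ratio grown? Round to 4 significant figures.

2.705

The single-stage factor is √(M_heavy/M_light), so 29 stages give [√(30.00/28.01)]^29 = (30.00/28.01)^(29/2).
= 1.07105^(29/2) = 2.705.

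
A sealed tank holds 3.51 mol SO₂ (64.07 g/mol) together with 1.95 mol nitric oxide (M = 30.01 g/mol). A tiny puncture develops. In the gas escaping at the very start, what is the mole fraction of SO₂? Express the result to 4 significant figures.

The effusion rate of species i is ∝ p_i/√M_i ∝ n_i/√M_i.
Mole fraction of SO₂ in the effusate = (n_SO₂/√M_SO₂) / (n_SO₂/√M_SO₂ + n_NO/√M_NO)
= (3.51/√64.07) / (3.51/√64.07 + 1.95/√30.01) = 0.4385/(0.4385 + 0.3560) = 0.5520.

0.5520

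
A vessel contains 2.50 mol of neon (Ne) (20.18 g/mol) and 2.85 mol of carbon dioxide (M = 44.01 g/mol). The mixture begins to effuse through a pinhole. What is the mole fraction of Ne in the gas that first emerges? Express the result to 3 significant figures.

0.564

Rate_i ∝ x_i/√M_i (Graham's law weighted by mole fraction), so the effusate composition follows n_i/√M_i.
Mole fraction of Ne in the effusate = (n_Ne/√M_Ne) / (n_Ne/√M_Ne + n_CO₂/√M_CO₂)
= (2.50/√20.18) / (2.50/√20.18 + 2.85/√44.01) = 0.5565/(0.5565 + 0.4296) = 0.564.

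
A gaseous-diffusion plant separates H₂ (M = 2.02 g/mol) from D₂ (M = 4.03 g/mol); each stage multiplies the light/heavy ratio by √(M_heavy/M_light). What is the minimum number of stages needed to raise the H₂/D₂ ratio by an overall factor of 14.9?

8

Per stage α = (4.03/2.02)^(1/2) = 1.99505^0.5, giving ln α = 0.3453.
Need α^N ≥ 14.9 ⇒ N ≥ ln(14.9) / ln α = 2.701 / 0.3453 = 7.82.
So at least 8 stages are needed.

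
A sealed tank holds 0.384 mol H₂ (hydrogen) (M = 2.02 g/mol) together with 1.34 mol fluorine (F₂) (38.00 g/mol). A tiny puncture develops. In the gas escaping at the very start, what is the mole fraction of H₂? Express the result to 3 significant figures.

0.554

Rate_i ∝ x_i/√M_i (Graham's law weighted by mole fraction), so the effusate composition follows n_i/√M_i.
x_H₂(eff) = (n_H₂/√M_H₂) / (n_H₂/√M_H₂ + n_F₂/√M_F₂)
= (0.384/√2.02) / (0.384/√2.02 + 1.34/√38.00) = 0.2702/(0.2702 + 0.2174) = 0.554.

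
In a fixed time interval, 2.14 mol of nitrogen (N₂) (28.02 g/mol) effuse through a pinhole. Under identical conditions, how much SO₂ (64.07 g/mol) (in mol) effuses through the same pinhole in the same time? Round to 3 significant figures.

1.42 mol

Since effusion rate ∝ 1/√M, rate_SO₂/rate_N₂ = √(M_N₂/M_SO₂) = √(28.02/64.07) = √0.4373 = 0.6613.
So the amount for SO₂ is 2.14 × 0.6613 = 1.42 mol.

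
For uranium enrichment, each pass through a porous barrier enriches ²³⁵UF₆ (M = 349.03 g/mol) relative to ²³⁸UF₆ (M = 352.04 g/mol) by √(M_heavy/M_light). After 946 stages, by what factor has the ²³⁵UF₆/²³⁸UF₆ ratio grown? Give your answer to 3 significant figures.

58.1

After 946 stages the ratio has grown by (√(352.04/349.03))^946 = (352.04/349.03)^(946/2).
= 1.00862^473 = 58.1.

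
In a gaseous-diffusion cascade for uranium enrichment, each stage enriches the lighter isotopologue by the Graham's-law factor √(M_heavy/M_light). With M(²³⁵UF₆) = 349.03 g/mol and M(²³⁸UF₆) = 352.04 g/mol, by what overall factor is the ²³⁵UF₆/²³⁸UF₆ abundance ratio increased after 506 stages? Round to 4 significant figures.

8.780

The single-stage factor is √(M_heavy/M_light), so 506 stages give [√(352.04/349.03)]^506 = (352.04/349.03)^(506/2).
= 1.00862^253 = 8.780.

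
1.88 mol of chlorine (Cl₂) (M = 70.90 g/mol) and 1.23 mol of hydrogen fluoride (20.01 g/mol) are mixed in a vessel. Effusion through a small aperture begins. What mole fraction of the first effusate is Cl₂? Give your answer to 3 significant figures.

0.448

Each component's effusion rate ∝ (its partial pressure)·(1/√M) ∝ n_i/√M_i.
So x_Cl₂ in the escaping gas = (n_Cl₂/√M_Cl₂) / Σ(n_i/√M_i)
= (1.88/√70.90) / (1.88/√70.90 + 1.23/√20.01) = 0.2233/(0.2233 + 0.2750) = 0.448.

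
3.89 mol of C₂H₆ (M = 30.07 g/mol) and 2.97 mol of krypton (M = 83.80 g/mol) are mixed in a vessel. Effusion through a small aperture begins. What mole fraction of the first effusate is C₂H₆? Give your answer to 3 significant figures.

The effusion rate of species i is ∝ p_i/√M_i ∝ n_i/√M_i.
x_C₂H₆(eff) = (n_C₂H₆/√M_C₂H₆) / (n_C₂H₆/√M_C₂H₆ + n_Kr/√M_Kr)
= (3.89/√30.07) / (3.89/√30.07 + 2.97/√83.80) = 0.7094/(0.7094 + 0.3244) = 0.686.

0.686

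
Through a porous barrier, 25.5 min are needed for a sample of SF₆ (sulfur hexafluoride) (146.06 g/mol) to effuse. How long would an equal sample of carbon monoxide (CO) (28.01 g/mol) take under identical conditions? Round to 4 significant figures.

Since effusion rate ∝ 1/√M, t_CO/t_SF₆ = √(M_CO/M_SF₆) = √(28.01/146.06) = √0.1918 = 0.4379.
So the time for CO is 25.5 × 0.4379 = 11.17 min.

11.17 min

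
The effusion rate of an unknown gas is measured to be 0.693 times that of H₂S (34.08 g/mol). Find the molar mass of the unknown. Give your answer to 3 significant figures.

71.0 g/mol

Since effusion rate ∝ 1/√M, rate_X/rate_H₂S = √(M_H₂S/M_X).
0.693 = √(34.08/M_X)
M_X = 34.08 / 0.693² = 34.08 / 0.4802 = 71.0 g/mol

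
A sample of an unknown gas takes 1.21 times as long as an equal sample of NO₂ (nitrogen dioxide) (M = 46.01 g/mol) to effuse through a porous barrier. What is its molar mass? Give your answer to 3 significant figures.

67.4 g/mol

From Graham's law, t_X/t_NO₂ = √(M_X/M_NO₂).
1.21 = √(M_X/46.01)
M_X = 46.01 × 1.21² = 46.01 × 1.464 = 67.4 g/mol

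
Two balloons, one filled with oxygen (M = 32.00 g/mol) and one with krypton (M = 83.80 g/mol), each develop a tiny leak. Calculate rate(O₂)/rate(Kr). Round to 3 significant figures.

Using Graham's law: rate_O₂/rate_Kr = √(M_Kr/M_O₂) = √(83.80/32.00) = √2.619 = 1.62.

1.62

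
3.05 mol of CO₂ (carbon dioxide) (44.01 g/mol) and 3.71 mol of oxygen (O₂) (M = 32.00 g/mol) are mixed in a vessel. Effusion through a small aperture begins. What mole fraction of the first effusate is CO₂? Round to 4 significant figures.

0.4121

Rate_i ∝ x_i/√M_i (Graham's law weighted by mole fraction), so the effusate composition follows n_i/√M_i.
x_CO₂(eff) = (n_CO₂/√M_CO₂) / (n_CO₂/√M_CO₂ + n_O₂/√M_O₂)
= (3.05/√44.01) / (3.05/√44.01 + 3.71/√32.00) = 0.4598/(0.4598 + 0.6558) = 0.4121.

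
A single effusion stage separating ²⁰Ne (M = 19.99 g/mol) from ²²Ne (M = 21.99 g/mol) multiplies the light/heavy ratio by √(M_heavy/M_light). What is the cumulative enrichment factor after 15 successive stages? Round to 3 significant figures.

The single-stage factor is √(M_heavy/M_light), so 15 stages give [√(21.99/19.99)]^15 = (21.99/19.99)^(15/2).
= 1.10005^(15/2) = 2.04.

2.04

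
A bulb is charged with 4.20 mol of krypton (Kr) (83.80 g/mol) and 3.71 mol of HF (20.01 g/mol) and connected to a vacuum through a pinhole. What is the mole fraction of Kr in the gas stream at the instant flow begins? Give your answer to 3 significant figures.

Rate_i ∝ x_i/√M_i (Graham's law weighted by mole fraction), so the effusate composition follows n_i/√M_i.
x_Kr(eff) = (n_Kr/√M_Kr) / (n_Kr/√M_Kr + n_HF/√M_HF)
= (4.20/√83.80) / (4.20/√83.80 + 3.71/√20.01) = 0.4588/(0.4588 + 0.8294) = 0.356.

0.356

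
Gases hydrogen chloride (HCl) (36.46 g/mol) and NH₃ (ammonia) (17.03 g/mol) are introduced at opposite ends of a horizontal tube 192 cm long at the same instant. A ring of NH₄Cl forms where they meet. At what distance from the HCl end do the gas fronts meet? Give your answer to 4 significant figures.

77.95 cm

Graham's law gives d_HCl/d_NH₃ = rate_HCl/rate_NH₃ = √(M_NH₃/M_HCl) = √(17.03/36.46) = 0.6834.
With d_HCl + d_NH₃ = 192 cm, d_NH₃ = 192/(1 + 0.6834) = 114.1 cm.
d_HCl = 192 − 114.1 = 77.95 cm.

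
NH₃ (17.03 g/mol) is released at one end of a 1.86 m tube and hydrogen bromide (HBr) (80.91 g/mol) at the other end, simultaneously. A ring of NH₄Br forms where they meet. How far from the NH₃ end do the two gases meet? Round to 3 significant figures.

Distances travelled in equal time are proportional to diffusion rates, so d_NH₃/d_HBr = √(M_HBr/M_NH₃) = √(80.91/17.03) = 2.180.
With d_NH₃ + d_HBr = 1.86 m, d_HBr = 1.86/(1 + 2.180) = 0.5850 m.
d_NH₃ = 1.86 − 0.5850 = 1.28 m.

1.28 m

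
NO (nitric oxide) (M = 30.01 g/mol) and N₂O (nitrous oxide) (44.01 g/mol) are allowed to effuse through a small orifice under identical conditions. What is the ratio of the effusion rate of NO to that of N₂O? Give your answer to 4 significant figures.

Using Graham's law: rate_NO/rate_N₂O = √(M_N₂O/M_NO) = √(44.01/30.01) = √1.467 = 1.211.

1.211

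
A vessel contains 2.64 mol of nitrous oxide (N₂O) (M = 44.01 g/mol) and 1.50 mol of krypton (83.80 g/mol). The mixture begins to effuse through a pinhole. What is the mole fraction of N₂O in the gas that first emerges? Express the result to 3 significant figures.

Rate_i ∝ x_i/√M_i (Graham's law weighted by mole fraction), so the effusate composition follows n_i/√M_i.
Mole fraction of N₂O in the effusate = (n_N₂O/√M_N₂O) / (n_N₂O/√M_N₂O + n_Kr/√M_Kr)
= (2.64/√44.01) / (2.64/√44.01 + 1.50/√83.80) = 0.3979/(0.3979 + 0.1639) = 0.708.

0.708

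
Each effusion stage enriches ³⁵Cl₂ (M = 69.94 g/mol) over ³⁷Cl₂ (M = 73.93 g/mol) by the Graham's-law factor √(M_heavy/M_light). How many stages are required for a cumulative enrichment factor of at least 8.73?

Single-stage factor α = √(73.93/69.94), so ln α = ½ ln(1.05705) = 0.02774.
Need α^N ≥ 8.73 ⇒ N ≥ ln(8.73) / ln α = 2.167 / 0.02774 = 78.11.
Rounding up, N = 79 stages.

79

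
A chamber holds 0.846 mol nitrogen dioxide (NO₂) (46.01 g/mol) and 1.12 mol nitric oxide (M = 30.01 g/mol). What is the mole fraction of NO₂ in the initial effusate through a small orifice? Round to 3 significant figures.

The effusion rate of species i is ∝ p_i/√M_i ∝ n_i/√M_i.
x_NO₂(eff) = (n_NO₂/√M_NO₂) / (n_NO₂/√M_NO₂ + n_NO/√M_NO)
= (0.846/√46.01) / (0.846/√46.01 + 1.12/√30.01) = 0.1247/(0.1247 + 0.2044) = 0.379.

0.379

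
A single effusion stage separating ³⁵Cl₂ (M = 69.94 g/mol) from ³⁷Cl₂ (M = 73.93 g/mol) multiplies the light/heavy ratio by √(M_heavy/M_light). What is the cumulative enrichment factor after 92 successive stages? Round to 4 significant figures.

Overall factor = α^92 with α = √(73.93/69.94), i.e. (73.93/69.94)^(92/2).
= 1.05705^46 = 12.83.

12.83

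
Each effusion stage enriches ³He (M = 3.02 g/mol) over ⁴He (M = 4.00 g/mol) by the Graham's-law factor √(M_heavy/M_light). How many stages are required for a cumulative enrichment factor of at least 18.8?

Per stage α = (4.00/3.02)^(1/2) = 1.32450^0.5, giving ln α = 0.1405.
Need α^N ≥ 18.8 ⇒ N ≥ ln(18.8) / ln α = 2.934 / 0.1405 = 20.88.
Rounding up, N = 21 stages.

21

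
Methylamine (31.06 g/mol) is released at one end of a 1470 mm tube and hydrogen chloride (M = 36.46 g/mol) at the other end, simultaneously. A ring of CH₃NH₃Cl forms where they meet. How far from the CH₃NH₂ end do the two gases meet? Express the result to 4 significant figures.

Graham's law gives d_CH₃NH₂/d_HCl = rate_CH₃NH₂/rate_HCl = √(M_HCl/M_CH₃NH₂) = √(36.46/31.06) = 1.083.
With d_CH₃NH₂ + d_HCl = 1470 mm, d_HCl = 1470/(1 + 1.083) = 705.6 mm.
d_CH₃NH₂ = 1470 − 705.6 = 764.4 mm.

764.4 mm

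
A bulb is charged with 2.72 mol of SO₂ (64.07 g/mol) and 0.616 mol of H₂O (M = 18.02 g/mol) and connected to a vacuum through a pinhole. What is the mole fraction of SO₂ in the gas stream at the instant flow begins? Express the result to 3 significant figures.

0.701

The effusion rate of species i is ∝ p_i/√M_i ∝ n_i/√M_i.
Mole fraction of SO₂ in the effusate = (n_SO₂/√M_SO₂) / (n_SO₂/√M_SO₂ + n_H₂O/√M_H₂O)
= (2.72/√64.07) / (2.72/√64.07 + 0.616/√18.02) = 0.3398/(0.3398 + 0.1451) = 0.701.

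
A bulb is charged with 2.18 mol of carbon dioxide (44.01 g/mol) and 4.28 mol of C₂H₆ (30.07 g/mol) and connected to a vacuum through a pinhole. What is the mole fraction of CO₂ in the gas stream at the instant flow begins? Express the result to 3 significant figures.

Each component's effusion rate ∝ (its partial pressure)·(1/√M) ∝ n_i/√M_i.
Mole fraction of CO₂ in the effusate = (n_CO₂/√M_CO₂) / (n_CO₂/√M_CO₂ + n_C₂H₆/√M_C₂H₆)
= (2.18/√44.01) / (2.18/√44.01 + 4.28/√30.07) = 0.3286/(0.3286 + 0.7805) = 0.296.

0.296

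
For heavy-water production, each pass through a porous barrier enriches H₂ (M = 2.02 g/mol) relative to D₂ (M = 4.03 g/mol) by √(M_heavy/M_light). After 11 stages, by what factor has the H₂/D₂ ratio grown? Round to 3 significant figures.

44.6

Each stage multiplies the ratio by α = √(4.03/2.02), so after 11 stages the overall factor is α^11 = (4.03/2.02)^(11/2).
= 1.99505^(11/2) = 44.6.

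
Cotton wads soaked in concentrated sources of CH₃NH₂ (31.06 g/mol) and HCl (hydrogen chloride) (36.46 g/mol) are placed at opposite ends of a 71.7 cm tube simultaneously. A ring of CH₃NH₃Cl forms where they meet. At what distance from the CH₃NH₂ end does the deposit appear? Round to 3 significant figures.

37.3 cm

Graham's law gives d_CH₃NH₂/d_HCl = rate_CH₃NH₂/rate_HCl = √(M_HCl/M_CH₃NH₂) = √(36.46/31.06) = 1.083.
With d_CH₃NH₂ + d_HCl = 71.7 cm, d_HCl = 71.7/(1 + 1.083) = 34.41 cm.
d_CH₃NH₂ = 71.7 − 34.41 = 37.3 cm.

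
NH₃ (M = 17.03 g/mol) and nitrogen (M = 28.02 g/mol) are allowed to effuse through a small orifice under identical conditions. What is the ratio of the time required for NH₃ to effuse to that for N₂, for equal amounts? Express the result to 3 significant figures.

Since effusion rate ∝ 1/√M, t_NH₃/t_N₂ = √(M_NH₃/M_N₂) = √(17.03/28.02) = √0.6078 = 0.780.

0.780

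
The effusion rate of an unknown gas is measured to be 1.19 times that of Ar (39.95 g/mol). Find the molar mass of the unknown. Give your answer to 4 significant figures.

By Graham's law, rate_X/rate_Ar = √(M_Ar/M_X).
1.19 = √(39.95/M_X)
M_X = 39.95 / 1.19² = 39.95 / 1.416 = 28.21 g/mol

28.21 g/mol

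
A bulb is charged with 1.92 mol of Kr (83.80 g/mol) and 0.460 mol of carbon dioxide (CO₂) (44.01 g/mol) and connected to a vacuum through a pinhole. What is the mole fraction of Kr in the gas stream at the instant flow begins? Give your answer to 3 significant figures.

0.752

The effusion rate of species i is ∝ p_i/√M_i ∝ n_i/√M_i.
So x_Kr in the escaping gas = (n_Kr/√M_Kr) / Σ(n_i/√M_i)
= (1.92/√83.80) / (1.92/√83.80 + 0.460/√44.01) = 0.2097/(0.2097 + 0.06934) = 0.752.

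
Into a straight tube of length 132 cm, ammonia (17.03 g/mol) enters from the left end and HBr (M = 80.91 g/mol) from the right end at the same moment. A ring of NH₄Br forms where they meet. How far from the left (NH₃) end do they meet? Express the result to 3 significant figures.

Distances travelled in equal time are proportional to diffusion rates, so d_NH₃/d_HBr = √(M_HBr/M_NH₃) = √(80.91/17.03) = 2.180.
With d_NH₃ + d_HBr = 132 cm, d_HBr = 132/(1 + 2.180) = 41.51 cm.
d_NH₃ = 132 − 41.51 = 90.5 cm.

90.5 cm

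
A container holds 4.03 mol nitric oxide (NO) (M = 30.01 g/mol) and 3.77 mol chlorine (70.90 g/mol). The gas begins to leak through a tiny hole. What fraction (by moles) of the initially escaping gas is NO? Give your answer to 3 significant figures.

0.622

Effusion rate of each component ∝ n_i/√M_i (partial pressure × 1/√M).
So x_NO in the escaping gas = (n_NO/√M_NO) / Σ(n_i/√M_i)
= (4.03/√30.01) / (4.03/√30.01 + 3.77/√70.90) = 0.7357/(0.7357 + 0.4477) = 0.622.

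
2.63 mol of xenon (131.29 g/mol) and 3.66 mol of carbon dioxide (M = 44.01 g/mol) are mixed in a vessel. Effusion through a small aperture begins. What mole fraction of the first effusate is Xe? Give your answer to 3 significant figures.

0.294

Rate_i ∝ x_i/√M_i (Graham's law weighted by mole fraction), so the effusate composition follows n_i/√M_i.
x_Xe(eff) = (n_Xe/√M_Xe) / (n_Xe/√M_Xe + n_CO₂/√M_CO₂)
= (2.63/√131.29) / (2.63/√131.29 + 3.66/√44.01) = 0.2295/(0.2295 + 0.5517) = 0.294.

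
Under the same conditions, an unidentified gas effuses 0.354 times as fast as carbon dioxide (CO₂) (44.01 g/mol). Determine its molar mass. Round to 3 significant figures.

351 g/mol

Since effusion rate ∝ 1/√M, rate_X/rate_CO₂ = √(M_CO₂/M_X).
0.354 = √(44.01/M_X)
M_X = 44.01 / 0.354² = 44.01 / 0.1253 = 351 g/mol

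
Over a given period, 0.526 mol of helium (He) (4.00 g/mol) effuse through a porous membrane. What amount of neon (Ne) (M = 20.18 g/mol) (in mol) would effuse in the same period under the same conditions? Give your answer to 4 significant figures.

0.2342 mol

From Graham's law, rate_Ne/rate_He = √(M_He/M_Ne) = √(4.00/20.18) = √0.1982 = 0.4452.
So the amount for Ne is 0.526 × 0.4452 = 0.2342 mol.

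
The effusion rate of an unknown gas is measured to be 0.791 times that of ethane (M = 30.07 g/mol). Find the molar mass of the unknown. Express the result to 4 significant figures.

48.06 g/mol

Using Graham's law: rate_X/rate_C₂H₆ = √(M_C₂H₆/M_X).
0.791 = √(30.07/M_X)
M_X = 30.07 / 0.791² = 30.07 / 0.6257 = 48.06 g/mol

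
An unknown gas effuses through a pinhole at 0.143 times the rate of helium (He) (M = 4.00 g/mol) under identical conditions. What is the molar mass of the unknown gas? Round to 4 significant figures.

195.6 g/mol

By Graham's law, rate_X/rate_He = √(M_He/M_X).
0.143 = √(4.00/M_X)
M_X = 4.00 / 0.143² = 4.00 / 0.02045 = 195.6 g/mol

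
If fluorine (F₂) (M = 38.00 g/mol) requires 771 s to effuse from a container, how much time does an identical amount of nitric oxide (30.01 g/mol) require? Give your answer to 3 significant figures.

685 s

Since effusion rate ∝ 1/√M, t_NO/t_F₂ = √(M_NO/M_F₂) = √(30.01/38.00) = √0.7897 = 0.8887.
So the time for NO is 771 × 0.8887 = 685 s.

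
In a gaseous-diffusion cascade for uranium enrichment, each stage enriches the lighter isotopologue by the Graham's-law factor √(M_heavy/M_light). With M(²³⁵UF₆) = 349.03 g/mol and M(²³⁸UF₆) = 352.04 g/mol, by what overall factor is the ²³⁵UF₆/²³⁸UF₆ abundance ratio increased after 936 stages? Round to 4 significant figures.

55.63

The single-stage factor is √(M_heavy/M_light), so 936 stages give [√(352.04/349.03)]^936 = (352.04/349.03)^(936/2).
= 1.00862^468 = 55.63.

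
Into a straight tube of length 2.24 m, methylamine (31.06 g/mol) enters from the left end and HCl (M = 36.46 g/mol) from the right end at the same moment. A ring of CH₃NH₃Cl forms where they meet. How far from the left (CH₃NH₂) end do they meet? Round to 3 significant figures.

1.16 m

Distances travelled in equal time are proportional to diffusion rates, so d_CH₃NH₂/d_HCl = √(M_HCl/M_CH₃NH₂) = √(36.46/31.06) = 1.083.
With d_CH₃NH₂ + d_HCl = 2.24 m, d_HCl = 2.24/(1 + 1.083) = 1.075 m.
d_CH₃NH₂ = 2.24 − 1.075 = 1.16 m.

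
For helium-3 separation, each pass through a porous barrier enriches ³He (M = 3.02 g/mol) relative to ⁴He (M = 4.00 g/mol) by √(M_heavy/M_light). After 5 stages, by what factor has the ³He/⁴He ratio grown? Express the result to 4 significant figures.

The single-stage factor is √(M_heavy/M_light), so 5 stages give [√(4.00/3.02)]^5 = (4.00/3.02)^(5/2).
= 1.32450^(5/2) = 2.019.

2.019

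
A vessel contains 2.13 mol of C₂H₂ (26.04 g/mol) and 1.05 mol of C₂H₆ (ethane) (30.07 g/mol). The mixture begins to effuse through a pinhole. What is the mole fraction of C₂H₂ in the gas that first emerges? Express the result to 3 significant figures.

0.686

Effusion rate of each component ∝ n_i/√M_i (partial pressure × 1/√M).
x_C₂H₂(eff) = (n_C₂H₂/√M_C₂H₂) / (n_C₂H₂/√M_C₂H₂ + n_C₂H₆/√M_C₂H₆)
= (2.13/√26.04) / (2.13/√26.04 + 1.05/√30.07) = 0.4174/(0.4174 + 0.1915) = 0.686.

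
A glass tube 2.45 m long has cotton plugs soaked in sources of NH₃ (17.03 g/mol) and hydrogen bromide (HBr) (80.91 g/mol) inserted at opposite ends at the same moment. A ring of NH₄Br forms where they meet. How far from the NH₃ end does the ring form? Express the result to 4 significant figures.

In equal time, each gas travels a distance ∝ its rate ∝ 1/√M, so d_NH₃/d_HBr = √(M_HBr/M_NH₃) = √(80.91/17.03) = 2.180.
With d_NH₃ + d_HBr = 2.45 m, d_HBr = 2.45/(1 + 2.180) = 0.7705 m.
d_NH₃ = 2.45 − 0.7705 = 1.679 m.

1.679 m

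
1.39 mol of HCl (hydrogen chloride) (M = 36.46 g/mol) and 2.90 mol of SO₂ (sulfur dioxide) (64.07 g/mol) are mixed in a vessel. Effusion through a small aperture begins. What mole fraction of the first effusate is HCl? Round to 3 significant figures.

0.389

Each component's effusion rate ∝ (its partial pressure)·(1/√M) ∝ n_i/√M_i.
So x_HCl in the escaping gas = (n_HCl/√M_HCl) / Σ(n_i/√M_i)
= (1.39/√36.46) / (1.39/√36.46 + 2.90/√64.07) = 0.2302/(0.2302 + 0.3623) = 0.389.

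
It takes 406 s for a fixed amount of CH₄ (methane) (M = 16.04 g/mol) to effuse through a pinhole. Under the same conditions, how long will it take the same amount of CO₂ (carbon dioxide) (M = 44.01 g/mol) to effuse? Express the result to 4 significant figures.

By Graham's law, t_CO₂/t_CH₄ = √(M_CO₂/M_CH₄) = √(44.01/16.04) = √2.744 = 1.656.
So the time for CO₂ is 406 × 1.656 = 672.5 s.

672.5 s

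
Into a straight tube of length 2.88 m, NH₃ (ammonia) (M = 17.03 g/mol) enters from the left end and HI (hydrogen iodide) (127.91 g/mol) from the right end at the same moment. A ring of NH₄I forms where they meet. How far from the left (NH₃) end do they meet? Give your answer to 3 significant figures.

2.11 m

Distances travelled in equal time are proportional to diffusion rates, so d_NH₃/d_HI = √(M_HI/M_NH₃) = √(127.91/17.03) = 2.741.
With d_NH₃ + d_HI = 2.88 m, d_HI = 2.88/(1 + 2.741) = 0.7699 m.
d_NH₃ = 2.88 − 0.7699 = 2.11 m.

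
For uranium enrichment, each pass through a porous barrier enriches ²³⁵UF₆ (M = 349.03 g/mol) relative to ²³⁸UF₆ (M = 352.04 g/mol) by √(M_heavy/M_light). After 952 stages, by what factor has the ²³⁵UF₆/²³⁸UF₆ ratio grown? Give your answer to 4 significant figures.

Each stage multiplies the ratio by α = √(352.04/349.03), so after 952 stages the overall factor is α^952 = (352.04/349.03)^(952/2).
= 1.00862^476 = 59.58.

59.58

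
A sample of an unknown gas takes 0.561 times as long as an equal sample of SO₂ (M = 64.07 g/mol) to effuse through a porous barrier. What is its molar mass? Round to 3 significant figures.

20.2 g/mol

Using Graham's law: t_X/t_SO₂ = √(M_X/M_SO₂).
0.561 = √(M_X/64.07)
M_X = 64.07 × 0.561² = 64.07 × 0.3147 = 20.2 g/mol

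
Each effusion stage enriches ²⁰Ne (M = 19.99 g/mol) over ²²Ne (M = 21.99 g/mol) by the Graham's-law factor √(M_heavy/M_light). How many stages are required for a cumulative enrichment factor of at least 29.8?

72

Single-stage factor α = √(21.99/19.99), so ln α = ½ ln(1.10005) = 0.04768.
Need α^N ≥ 29.8 ⇒ N ≥ ln(29.8) / ln α = 3.395 / 0.04768 = 71.20.
So at least 72 stages are needed.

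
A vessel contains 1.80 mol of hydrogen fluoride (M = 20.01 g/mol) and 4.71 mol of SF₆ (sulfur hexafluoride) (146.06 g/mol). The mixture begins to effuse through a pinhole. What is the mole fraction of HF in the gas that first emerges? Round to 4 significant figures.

0.5080

Rate_i ∝ x_i/√M_i (Graham's law weighted by mole fraction), so the effusate composition follows n_i/√M_i.
So x_HF in the escaping gas = (n_HF/√M_HF) / Σ(n_i/√M_i)
= (1.80/√20.01) / (1.80/√20.01 + 4.71/√146.06) = 0.4024/(0.4024 + 0.3897) = 0.5080.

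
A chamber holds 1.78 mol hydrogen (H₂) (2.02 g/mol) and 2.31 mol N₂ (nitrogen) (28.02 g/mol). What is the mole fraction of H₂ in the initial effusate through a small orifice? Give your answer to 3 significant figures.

The effusion rate of species i is ∝ p_i/√M_i ∝ n_i/√M_i.
So x_H₂ in the escaping gas = (n_H₂/√M_H₂) / Σ(n_i/√M_i)
= (1.78/√2.02) / (1.78/√2.02 + 2.31/√28.02) = 1.252/(1.252 + 0.4364) = 0.742.

0.742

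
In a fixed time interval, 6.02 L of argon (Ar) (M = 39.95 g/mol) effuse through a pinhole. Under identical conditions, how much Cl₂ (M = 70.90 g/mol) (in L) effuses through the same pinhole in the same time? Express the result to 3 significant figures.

4.52 L

Since effusion rate ∝ 1/√M, rate_Cl₂/rate_Ar = √(M_Ar/M_Cl₂) = √(39.95/70.90) = √0.5635 = 0.7506.
So the volume for Cl₂ is 6.02 × 0.7506 = 4.52 L.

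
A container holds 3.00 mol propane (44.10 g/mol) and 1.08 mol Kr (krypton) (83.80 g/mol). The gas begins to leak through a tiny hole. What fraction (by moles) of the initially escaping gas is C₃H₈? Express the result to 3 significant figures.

0.793

Rate_i ∝ x_i/√M_i (Graham's law weighted by mole fraction), so the effusate composition follows n_i/√M_i.
x_C₃H₈(eff) = (n_C₃H₈/√M_C₃H₈) / (n_C₃H₈/√M_C₃H₈ + n_Kr/√M_Kr)
= (3.00/√44.10) / (3.00/√44.10 + 1.08/√83.80) = 0.4518/(0.4518 + 0.1180) = 0.793.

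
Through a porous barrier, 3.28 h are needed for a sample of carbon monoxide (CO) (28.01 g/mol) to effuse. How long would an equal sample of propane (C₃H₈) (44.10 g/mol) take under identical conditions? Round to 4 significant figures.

Graham's law gives t_C₃H₈/t_CO = √(M_C₃H₈/M_CO) = √(44.10/28.01) = √1.574 = 1.255.
So the time for C₃H₈ is 3.28 × 1.255 = 4.116 h.

4.116 h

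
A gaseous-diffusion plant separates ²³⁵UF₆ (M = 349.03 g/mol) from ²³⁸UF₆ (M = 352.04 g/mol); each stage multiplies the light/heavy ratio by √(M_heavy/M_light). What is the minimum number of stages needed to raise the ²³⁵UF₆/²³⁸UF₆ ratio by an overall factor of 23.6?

737

Per stage α = (352.04/349.03)^(1/2) = 1.00862^0.5, giving ln α = 0.004293.
Need α^N ≥ 23.6 ⇒ N ≥ ln(23.6) / ln α = 3.161 / 0.004293 = 736.29.
Minimum whole number of stages: N = 737.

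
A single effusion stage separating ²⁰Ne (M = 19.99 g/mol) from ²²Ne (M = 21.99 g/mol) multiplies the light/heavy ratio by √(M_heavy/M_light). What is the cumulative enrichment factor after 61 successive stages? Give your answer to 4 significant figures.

18.33

The single-stage factor is √(M_heavy/M_light), so 61 stages give [√(21.99/19.99)]^61 = (21.99/19.99)^(61/2).
= 1.10005^(61/2) = 18.33.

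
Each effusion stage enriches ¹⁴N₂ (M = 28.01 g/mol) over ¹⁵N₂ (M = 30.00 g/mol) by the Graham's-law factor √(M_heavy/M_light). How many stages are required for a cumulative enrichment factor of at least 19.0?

86

Single-stage factor α = √(30.00/28.01), so ln α = ½ ln(1.07105) = 0.03432.
Need α^N ≥ 19.0 ⇒ N ≥ ln(19.0) / ln α = 2.944 / 0.03432 = 85.80.
Minimum whole number of stages: N = 86.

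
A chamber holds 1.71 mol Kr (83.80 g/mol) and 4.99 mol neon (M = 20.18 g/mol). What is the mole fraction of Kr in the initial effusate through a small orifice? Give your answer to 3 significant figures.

0.144

Rate_i ∝ x_i/√M_i (Graham's law weighted by mole fraction), so the effusate composition follows n_i/√M_i.
So x_Kr in the escaping gas = (n_Kr/√M_Kr) / Σ(n_i/√M_i)
= (1.71/√83.80) / (1.71/√83.80 + 4.99/√20.18) = 0.1868/(0.1868 + 1.111) = 0.144.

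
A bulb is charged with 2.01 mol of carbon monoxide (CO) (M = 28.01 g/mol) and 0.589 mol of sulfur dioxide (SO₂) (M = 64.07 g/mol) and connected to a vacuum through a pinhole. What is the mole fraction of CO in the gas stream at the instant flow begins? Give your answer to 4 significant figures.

Each component's effusion rate ∝ (its partial pressure)·(1/√M) ∝ n_i/√M_i.
Mole fraction of CO in the effusate = (n_CO/√M_CO) / (n_CO/√M_CO + n_SO₂/√M_SO₂)
= (2.01/√28.01) / (2.01/√28.01 + 0.589/√64.07) = 0.3798/(0.3798 + 0.07358) = 0.8377.

0.8377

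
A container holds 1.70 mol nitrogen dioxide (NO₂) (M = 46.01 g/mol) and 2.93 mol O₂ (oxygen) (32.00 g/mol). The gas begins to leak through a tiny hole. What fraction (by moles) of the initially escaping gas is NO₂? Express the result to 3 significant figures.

Each component's effusion rate ∝ (its partial pressure)·(1/√M) ∝ n_i/√M_i.
Mole fraction of NO₂ in the effusate = (n_NO₂/√M_NO₂) / (n_NO₂/√M_NO₂ + n_O₂/√M_O₂)
= (1.70/√46.01) / (1.70/√46.01 + 2.93/√32.00) = 0.2506/(0.2506 + 0.5180) = 0.326.

0.326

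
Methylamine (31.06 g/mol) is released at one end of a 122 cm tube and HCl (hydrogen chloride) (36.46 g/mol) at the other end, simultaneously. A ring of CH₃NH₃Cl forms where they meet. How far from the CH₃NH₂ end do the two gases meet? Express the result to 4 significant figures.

63.44 cm

In equal time, each gas travels a distance ∝ its rate ∝ 1/√M, so d_CH₃NH₂/d_HCl = √(M_HCl/M_CH₃NH₂) = √(36.46/31.06) = 1.083.
With d_CH₃NH₂ + d_HCl = 122 cm, d_HCl = 122/(1 + 1.083) = 58.56 cm.
d_CH₃NH₂ = 122 − 58.56 = 63.44 cm.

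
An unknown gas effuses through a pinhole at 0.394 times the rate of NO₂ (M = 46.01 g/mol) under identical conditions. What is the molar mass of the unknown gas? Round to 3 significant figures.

296 g/mol

By Graham's law, rate_X/rate_NO₂ = √(M_NO₂/M_X).
0.394 = √(46.01/M_X)
M_X = 46.01 / 0.394² = 46.01 / 0.1552 = 296 g/mol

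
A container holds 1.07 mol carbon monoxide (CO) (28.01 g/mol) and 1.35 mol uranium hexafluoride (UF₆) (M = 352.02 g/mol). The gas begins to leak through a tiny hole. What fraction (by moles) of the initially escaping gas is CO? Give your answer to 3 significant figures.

0.738

The effusion rate of species i is ∝ p_i/√M_i ∝ n_i/√M_i.
So x_CO in the escaping gas = (n_CO/√M_CO) / Σ(n_i/√M_i)
= (1.07/√28.01) / (1.07/√28.01 + 1.35/√352.02) = 0.2022/(0.2022 + 0.07195) = 0.738.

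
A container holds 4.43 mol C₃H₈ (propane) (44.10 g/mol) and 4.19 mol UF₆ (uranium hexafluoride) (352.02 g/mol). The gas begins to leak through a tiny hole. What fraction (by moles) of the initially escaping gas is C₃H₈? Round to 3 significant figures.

0.749

Rate_i ∝ x_i/√M_i (Graham's law weighted by mole fraction), so the effusate composition follows n_i/√M_i.
So x_C₃H₈ in the escaping gas = (n_C₃H₈/√M_C₃H₈) / Σ(n_i/√M_i)
= (4.43/√44.10) / (4.43/√44.10 + 4.19/√352.02) = 0.6671/(0.6671 + 0.2233) = 0.749.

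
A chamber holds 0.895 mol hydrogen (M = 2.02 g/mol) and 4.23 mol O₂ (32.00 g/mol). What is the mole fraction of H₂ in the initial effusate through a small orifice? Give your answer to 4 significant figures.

Rate_i ∝ x_i/√M_i (Graham's law weighted by mole fraction), so the effusate composition follows n_i/√M_i.
Mole fraction of H₂ in the effusate = (n_H₂/√M_H₂) / (n_H₂/√M_H₂ + n_O₂/√M_O₂)
= (0.895/√2.02) / (0.895/√2.02 + 4.23/√32.00) = 0.6297/(0.6297 + 0.7478) = 0.4572.

0.4572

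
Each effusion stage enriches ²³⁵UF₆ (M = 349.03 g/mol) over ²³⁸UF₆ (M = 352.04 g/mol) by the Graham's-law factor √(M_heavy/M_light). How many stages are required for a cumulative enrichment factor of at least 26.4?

763

With α = √(352.04/349.03) per stage, ln α = ½ ln(1.00862) = 0.004293.
Need α^N ≥ 26.4 ⇒ N ≥ ln(26.4) / ln α = 3.273 / 0.004293 = 762.41.
Rounding up, N = 763 stages.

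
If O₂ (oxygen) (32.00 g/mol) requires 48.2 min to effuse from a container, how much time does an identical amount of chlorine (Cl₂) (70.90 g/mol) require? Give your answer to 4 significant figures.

71.75 min

Using Graham's law: t_Cl₂/t_O₂ = √(M_Cl₂/M_O₂) = √(70.90/32.00) = √2.216 = 1.488.
So the time for Cl₂ is 48.2 × 1.488 = 71.75 min.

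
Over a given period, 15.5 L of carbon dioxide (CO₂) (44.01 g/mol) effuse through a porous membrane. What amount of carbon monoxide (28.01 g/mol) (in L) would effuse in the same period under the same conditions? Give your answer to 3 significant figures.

19.4 L

From Graham's law, rate_CO/rate_CO₂ = √(M_CO₂/M_CO) = √(44.01/28.01) = √1.571 = 1.253.
So the volume for CO is 15.5 × 1.253 = 19.4 L.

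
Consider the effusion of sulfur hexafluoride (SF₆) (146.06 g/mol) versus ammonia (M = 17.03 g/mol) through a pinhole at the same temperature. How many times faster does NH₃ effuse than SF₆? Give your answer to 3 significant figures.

2.93

Using Graham's law: rate_NH₃/rate_SF₆ = √(M_SF₆/M_NH₃) = √(146.06/17.03) = √8.577 = 2.93.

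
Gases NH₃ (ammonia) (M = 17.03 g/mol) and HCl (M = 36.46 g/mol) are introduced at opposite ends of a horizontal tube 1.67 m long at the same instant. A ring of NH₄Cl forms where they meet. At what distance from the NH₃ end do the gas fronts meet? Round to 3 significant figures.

Distances travelled in equal time are proportional to diffusion rates, so d_NH₃/d_HCl = √(M_HCl/M_NH₃) = √(36.46/17.03) = 1.463.
With d_NH₃ + d_HCl = 1.67 m, d_HCl = 1.67/(1 + 1.463) = 0.6780 m.
d_NH₃ = 1.67 − 0.6780 = 0.992 m.

0.992 m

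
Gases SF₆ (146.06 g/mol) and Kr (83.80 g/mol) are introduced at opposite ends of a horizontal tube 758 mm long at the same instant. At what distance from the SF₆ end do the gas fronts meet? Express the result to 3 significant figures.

In equal time, each gas travels a distance ∝ its rate ∝ 1/√M, so d_SF₆/d_Kr = √(M_Kr/M_SF₆) = √(83.80/146.06) = 0.7575.
With d_SF₆ + d_Kr = 758 mm, d_Kr = 758/(1 + 0.7575) = 431.3 mm.
d_SF₆ = 758 − 431.3 = 327 mm.

327 mm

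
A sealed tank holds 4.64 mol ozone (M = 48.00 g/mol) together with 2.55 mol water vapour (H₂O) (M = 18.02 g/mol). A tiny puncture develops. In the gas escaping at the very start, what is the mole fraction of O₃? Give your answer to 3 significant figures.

Effusion rate of each component ∝ n_i/√M_i (partial pressure × 1/√M).
So x_O₃ in the escaping gas = (n_O₃/√M_O₃) / Σ(n_i/√M_i)
= (4.64/√48.00) / (4.64/√48.00 + 2.55/√18.02) = 0.6697/(0.6697 + 0.6007) = 0.527.

0.527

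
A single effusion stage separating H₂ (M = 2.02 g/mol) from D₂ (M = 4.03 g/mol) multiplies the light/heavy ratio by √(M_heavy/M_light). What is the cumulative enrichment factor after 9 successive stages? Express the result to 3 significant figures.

After 9 stages the ratio has grown by (√(4.03/2.02))^9 = (4.03/2.02)^(9/2).
= 1.99505^(9/2) = 22.4.

22.4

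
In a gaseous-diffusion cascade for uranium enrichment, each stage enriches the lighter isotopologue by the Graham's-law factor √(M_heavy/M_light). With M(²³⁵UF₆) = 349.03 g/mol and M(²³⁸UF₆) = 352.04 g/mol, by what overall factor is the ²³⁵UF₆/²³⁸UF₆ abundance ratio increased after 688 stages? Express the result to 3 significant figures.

The single-stage factor is √(M_heavy/M_light), so 688 stages give [√(352.04/349.03)]^688 = (352.04/349.03)^(688/2).
= 1.00862^344 = 19.2.

19.2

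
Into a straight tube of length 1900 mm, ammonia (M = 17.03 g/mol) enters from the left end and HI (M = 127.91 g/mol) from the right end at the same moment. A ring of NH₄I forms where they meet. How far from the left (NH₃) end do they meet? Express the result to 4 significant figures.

1392 mm

Distances travelled in equal time are proportional to diffusion rates, so d_NH₃/d_HI = √(M_HI/M_NH₃) = √(127.91/17.03) = 2.741.
With d_NH₃ + d_HI = 1900 mm, d_HI = 1900/(1 + 2.741) = 507.9 mm.
d_NH₃ = 1900 − 507.9 = 1392 mm.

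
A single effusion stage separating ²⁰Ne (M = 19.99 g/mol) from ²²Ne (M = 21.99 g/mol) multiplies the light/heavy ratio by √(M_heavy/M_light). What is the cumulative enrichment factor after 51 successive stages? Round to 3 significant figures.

Overall factor = α^51 with α = √(21.99/19.99), i.e. (21.99/19.99)^(51/2).
= 1.10005^(51/2) = 11.4.

11.4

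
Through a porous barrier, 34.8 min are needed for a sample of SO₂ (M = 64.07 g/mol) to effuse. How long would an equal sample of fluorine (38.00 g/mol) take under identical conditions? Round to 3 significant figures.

26.8 min

From Graham's law, t_F₂/t_SO₂ = √(M_F₂/M_SO₂) = √(38.00/64.07) = √0.5931 = 0.7701.
So the time for F₂ is 34.8 × 0.7701 = 26.8 min.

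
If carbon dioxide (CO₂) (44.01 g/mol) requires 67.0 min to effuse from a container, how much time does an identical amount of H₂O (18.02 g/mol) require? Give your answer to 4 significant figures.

By Graham's law, t_H₂O/t_CO₂ = √(M_H₂O/M_CO₂) = √(18.02/44.01) = √0.4095 = 0.6399.
So the time for H₂O is 67.0 × 0.6399 = 42.87 min.

42.87 min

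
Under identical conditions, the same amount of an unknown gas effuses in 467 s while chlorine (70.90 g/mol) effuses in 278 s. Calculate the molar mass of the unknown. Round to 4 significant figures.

By Graham's law, t_X/t_Cl₂ = √(M_X/M_Cl₂).
467/278 = 1.680 = √(M_X/70.90)
M_X = 70.90 × 1.680² = 70.90 × 2.822 = 200.1 g/mol

200.1 g/mol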